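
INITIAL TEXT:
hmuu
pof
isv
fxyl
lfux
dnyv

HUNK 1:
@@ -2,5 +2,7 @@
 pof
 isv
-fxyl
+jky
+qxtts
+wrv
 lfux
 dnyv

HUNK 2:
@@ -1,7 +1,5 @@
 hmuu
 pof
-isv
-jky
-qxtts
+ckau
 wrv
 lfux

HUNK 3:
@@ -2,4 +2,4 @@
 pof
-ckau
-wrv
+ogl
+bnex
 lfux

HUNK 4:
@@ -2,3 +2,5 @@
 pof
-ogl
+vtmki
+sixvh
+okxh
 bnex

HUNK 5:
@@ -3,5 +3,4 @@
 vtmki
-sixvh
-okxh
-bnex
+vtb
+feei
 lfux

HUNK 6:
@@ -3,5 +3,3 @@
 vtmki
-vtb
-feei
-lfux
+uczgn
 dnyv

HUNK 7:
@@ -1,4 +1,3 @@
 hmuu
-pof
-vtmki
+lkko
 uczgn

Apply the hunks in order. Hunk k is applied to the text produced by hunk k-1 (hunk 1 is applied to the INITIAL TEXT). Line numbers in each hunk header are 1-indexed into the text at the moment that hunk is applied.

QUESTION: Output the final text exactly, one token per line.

Hunk 1: at line 2 remove [fxyl] add [jky,qxtts,wrv] -> 8 lines: hmuu pof isv jky qxtts wrv lfux dnyv
Hunk 2: at line 1 remove [isv,jky,qxtts] add [ckau] -> 6 lines: hmuu pof ckau wrv lfux dnyv
Hunk 3: at line 2 remove [ckau,wrv] add [ogl,bnex] -> 6 lines: hmuu pof ogl bnex lfux dnyv
Hunk 4: at line 2 remove [ogl] add [vtmki,sixvh,okxh] -> 8 lines: hmuu pof vtmki sixvh okxh bnex lfux dnyv
Hunk 5: at line 3 remove [sixvh,okxh,bnex] add [vtb,feei] -> 7 lines: hmuu pof vtmki vtb feei lfux dnyv
Hunk 6: at line 3 remove [vtb,feei,lfux] add [uczgn] -> 5 lines: hmuu pof vtmki uczgn dnyv
Hunk 7: at line 1 remove [pof,vtmki] add [lkko] -> 4 lines: hmuu lkko uczgn dnyv

Answer: hmuu
lkko
uczgn
dnyv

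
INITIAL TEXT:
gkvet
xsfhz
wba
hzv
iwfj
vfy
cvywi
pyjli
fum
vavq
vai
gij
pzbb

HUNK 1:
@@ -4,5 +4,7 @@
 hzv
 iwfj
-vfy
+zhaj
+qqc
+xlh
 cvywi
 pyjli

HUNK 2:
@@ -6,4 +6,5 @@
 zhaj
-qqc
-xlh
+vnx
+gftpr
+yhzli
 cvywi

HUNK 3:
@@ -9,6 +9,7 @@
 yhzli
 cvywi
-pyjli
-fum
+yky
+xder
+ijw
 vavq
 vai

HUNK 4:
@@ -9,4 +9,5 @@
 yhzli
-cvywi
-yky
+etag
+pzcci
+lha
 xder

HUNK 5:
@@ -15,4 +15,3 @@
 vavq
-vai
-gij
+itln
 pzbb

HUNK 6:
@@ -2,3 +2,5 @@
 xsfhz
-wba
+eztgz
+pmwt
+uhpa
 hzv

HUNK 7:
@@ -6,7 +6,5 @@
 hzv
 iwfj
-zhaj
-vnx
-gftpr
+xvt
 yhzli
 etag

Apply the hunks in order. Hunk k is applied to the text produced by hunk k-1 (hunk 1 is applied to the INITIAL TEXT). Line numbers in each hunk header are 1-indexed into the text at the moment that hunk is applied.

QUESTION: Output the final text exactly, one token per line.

Hunk 1: at line 4 remove [vfy] add [zhaj,qqc,xlh] -> 15 lines: gkvet xsfhz wba hzv iwfj zhaj qqc xlh cvywi pyjli fum vavq vai gij pzbb
Hunk 2: at line 6 remove [qqc,xlh] add [vnx,gftpr,yhzli] -> 16 lines: gkvet xsfhz wba hzv iwfj zhaj vnx gftpr yhzli cvywi pyjli fum vavq vai gij pzbb
Hunk 3: at line 9 remove [pyjli,fum] add [yky,xder,ijw] -> 17 lines: gkvet xsfhz wba hzv iwfj zhaj vnx gftpr yhzli cvywi yky xder ijw vavq vai gij pzbb
Hunk 4: at line 9 remove [cvywi,yky] add [etag,pzcci,lha] -> 18 lines: gkvet xsfhz wba hzv iwfj zhaj vnx gftpr yhzli etag pzcci lha xder ijw vavq vai gij pzbb
Hunk 5: at line 15 remove [vai,gij] add [itln] -> 17 lines: gkvet xsfhz wba hzv iwfj zhaj vnx gftpr yhzli etag pzcci lha xder ijw vavq itln pzbb
Hunk 6: at line 2 remove [wba] add [eztgz,pmwt,uhpa] -> 19 lines: gkvet xsfhz eztgz pmwt uhpa hzv iwfj zhaj vnx gftpr yhzli etag pzcci lha xder ijw vavq itln pzbb
Hunk 7: at line 6 remove [zhaj,vnx,gftpr] add [xvt] -> 17 lines: gkvet xsfhz eztgz pmwt uhpa hzv iwfj xvt yhzli etag pzcci lha xder ijw vavq itln pzbb

Answer: gkvet
xsfhz
eztgz
pmwt
uhpa
hzv
iwfj
xvt
yhzli
etag
pzcci
lha
xder
ijw
vavq
itln
pzbb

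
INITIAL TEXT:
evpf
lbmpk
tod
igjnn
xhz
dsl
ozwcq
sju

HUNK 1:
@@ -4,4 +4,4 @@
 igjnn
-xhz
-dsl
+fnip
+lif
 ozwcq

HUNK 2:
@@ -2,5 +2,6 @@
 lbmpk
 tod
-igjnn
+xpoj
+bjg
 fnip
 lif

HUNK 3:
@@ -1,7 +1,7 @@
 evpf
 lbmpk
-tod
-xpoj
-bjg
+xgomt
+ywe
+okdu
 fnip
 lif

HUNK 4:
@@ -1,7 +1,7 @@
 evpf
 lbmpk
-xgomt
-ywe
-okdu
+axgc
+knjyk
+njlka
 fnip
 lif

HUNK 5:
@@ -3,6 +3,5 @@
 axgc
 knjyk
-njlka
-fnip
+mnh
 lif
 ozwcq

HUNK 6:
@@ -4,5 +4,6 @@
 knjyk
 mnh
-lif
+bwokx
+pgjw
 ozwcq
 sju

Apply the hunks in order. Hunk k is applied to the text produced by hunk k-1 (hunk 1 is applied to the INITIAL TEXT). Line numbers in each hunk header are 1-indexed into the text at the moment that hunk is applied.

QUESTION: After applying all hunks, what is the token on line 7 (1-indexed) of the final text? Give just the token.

Answer: pgjw

Derivation:
Hunk 1: at line 4 remove [xhz,dsl] add [fnip,lif] -> 8 lines: evpf lbmpk tod igjnn fnip lif ozwcq sju
Hunk 2: at line 2 remove [igjnn] add [xpoj,bjg] -> 9 lines: evpf lbmpk tod xpoj bjg fnip lif ozwcq sju
Hunk 3: at line 1 remove [tod,xpoj,bjg] add [xgomt,ywe,okdu] -> 9 lines: evpf lbmpk xgomt ywe okdu fnip lif ozwcq sju
Hunk 4: at line 1 remove [xgomt,ywe,okdu] add [axgc,knjyk,njlka] -> 9 lines: evpf lbmpk axgc knjyk njlka fnip lif ozwcq sju
Hunk 5: at line 3 remove [njlka,fnip] add [mnh] -> 8 lines: evpf lbmpk axgc knjyk mnh lif ozwcq sju
Hunk 6: at line 4 remove [lif] add [bwokx,pgjw] -> 9 lines: evpf lbmpk axgc knjyk mnh bwokx pgjw ozwcq sju
Final line 7: pgjw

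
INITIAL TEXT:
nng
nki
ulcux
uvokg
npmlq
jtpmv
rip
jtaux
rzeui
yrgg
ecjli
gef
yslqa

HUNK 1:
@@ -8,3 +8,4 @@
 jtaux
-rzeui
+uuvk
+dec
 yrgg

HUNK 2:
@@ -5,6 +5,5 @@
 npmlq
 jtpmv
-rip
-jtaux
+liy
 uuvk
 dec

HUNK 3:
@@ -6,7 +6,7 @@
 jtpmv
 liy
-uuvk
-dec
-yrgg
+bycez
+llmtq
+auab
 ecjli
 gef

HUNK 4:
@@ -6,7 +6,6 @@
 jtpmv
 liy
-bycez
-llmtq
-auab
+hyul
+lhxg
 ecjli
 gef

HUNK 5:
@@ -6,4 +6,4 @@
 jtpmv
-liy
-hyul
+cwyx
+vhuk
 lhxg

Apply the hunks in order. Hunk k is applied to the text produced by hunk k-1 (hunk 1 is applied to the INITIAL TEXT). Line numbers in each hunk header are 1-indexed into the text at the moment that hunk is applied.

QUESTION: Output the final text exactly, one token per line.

Hunk 1: at line 8 remove [rzeui] add [uuvk,dec] -> 14 lines: nng nki ulcux uvokg npmlq jtpmv rip jtaux uuvk dec yrgg ecjli gef yslqa
Hunk 2: at line 5 remove [rip,jtaux] add [liy] -> 13 lines: nng nki ulcux uvokg npmlq jtpmv liy uuvk dec yrgg ecjli gef yslqa
Hunk 3: at line 6 remove [uuvk,dec,yrgg] add [bycez,llmtq,auab] -> 13 lines: nng nki ulcux uvokg npmlq jtpmv liy bycez llmtq auab ecjli gef yslqa
Hunk 4: at line 6 remove [bycez,llmtq,auab] add [hyul,lhxg] -> 12 lines: nng nki ulcux uvokg npmlq jtpmv liy hyul lhxg ecjli gef yslqa
Hunk 5: at line 6 remove [liy,hyul] add [cwyx,vhuk] -> 12 lines: nng nki ulcux uvokg npmlq jtpmv cwyx vhuk lhxg ecjli gef yslqa

Answer: nng
nki
ulcux
uvokg
npmlq
jtpmv
cwyx
vhuk
lhxg
ecjli
gef
yslqa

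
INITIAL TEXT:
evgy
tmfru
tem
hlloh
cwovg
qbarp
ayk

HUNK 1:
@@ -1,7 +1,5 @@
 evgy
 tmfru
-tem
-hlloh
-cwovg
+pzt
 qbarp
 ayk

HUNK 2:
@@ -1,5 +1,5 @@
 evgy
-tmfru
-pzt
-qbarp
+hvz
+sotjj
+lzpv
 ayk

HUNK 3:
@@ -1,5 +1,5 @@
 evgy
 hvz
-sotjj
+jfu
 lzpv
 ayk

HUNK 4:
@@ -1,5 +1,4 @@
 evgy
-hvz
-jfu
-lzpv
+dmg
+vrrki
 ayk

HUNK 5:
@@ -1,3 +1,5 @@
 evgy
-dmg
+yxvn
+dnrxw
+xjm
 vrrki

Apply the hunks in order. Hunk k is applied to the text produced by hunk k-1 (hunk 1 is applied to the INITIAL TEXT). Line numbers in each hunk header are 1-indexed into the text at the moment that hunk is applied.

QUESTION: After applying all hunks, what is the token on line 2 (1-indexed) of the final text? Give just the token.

Hunk 1: at line 1 remove [tem,hlloh,cwovg] add [pzt] -> 5 lines: evgy tmfru pzt qbarp ayk
Hunk 2: at line 1 remove [tmfru,pzt,qbarp] add [hvz,sotjj,lzpv] -> 5 lines: evgy hvz sotjj lzpv ayk
Hunk 3: at line 1 remove [sotjj] add [jfu] -> 5 lines: evgy hvz jfu lzpv ayk
Hunk 4: at line 1 remove [hvz,jfu,lzpv] add [dmg,vrrki] -> 4 lines: evgy dmg vrrki ayk
Hunk 5: at line 1 remove [dmg] add [yxvn,dnrxw,xjm] -> 6 lines: evgy yxvn dnrxw xjm vrrki ayk
Final line 2: yxvn

Answer: yxvn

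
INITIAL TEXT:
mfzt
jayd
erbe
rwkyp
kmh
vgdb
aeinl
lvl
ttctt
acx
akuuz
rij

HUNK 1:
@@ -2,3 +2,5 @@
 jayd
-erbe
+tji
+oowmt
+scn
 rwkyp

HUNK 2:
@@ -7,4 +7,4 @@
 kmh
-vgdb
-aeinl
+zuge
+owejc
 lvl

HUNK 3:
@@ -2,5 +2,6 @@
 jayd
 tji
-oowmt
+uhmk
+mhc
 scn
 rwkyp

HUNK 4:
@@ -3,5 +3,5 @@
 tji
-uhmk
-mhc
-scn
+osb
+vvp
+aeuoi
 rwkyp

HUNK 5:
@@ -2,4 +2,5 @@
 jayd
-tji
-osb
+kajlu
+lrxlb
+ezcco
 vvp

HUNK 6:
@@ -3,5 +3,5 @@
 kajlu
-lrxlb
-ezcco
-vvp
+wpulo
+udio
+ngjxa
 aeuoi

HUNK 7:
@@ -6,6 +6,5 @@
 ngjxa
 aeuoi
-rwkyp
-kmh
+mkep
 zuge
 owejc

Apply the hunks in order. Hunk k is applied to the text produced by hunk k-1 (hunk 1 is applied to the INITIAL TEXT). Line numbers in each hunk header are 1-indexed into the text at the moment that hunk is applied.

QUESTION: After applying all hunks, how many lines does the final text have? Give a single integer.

Hunk 1: at line 2 remove [erbe] add [tji,oowmt,scn] -> 14 lines: mfzt jayd tji oowmt scn rwkyp kmh vgdb aeinl lvl ttctt acx akuuz rij
Hunk 2: at line 7 remove [vgdb,aeinl] add [zuge,owejc] -> 14 lines: mfzt jayd tji oowmt scn rwkyp kmh zuge owejc lvl ttctt acx akuuz rij
Hunk 3: at line 2 remove [oowmt] add [uhmk,mhc] -> 15 lines: mfzt jayd tji uhmk mhc scn rwkyp kmh zuge owejc lvl ttctt acx akuuz rij
Hunk 4: at line 3 remove [uhmk,mhc,scn] add [osb,vvp,aeuoi] -> 15 lines: mfzt jayd tji osb vvp aeuoi rwkyp kmh zuge owejc lvl ttctt acx akuuz rij
Hunk 5: at line 2 remove [tji,osb] add [kajlu,lrxlb,ezcco] -> 16 lines: mfzt jayd kajlu lrxlb ezcco vvp aeuoi rwkyp kmh zuge owejc lvl ttctt acx akuuz rij
Hunk 6: at line 3 remove [lrxlb,ezcco,vvp] add [wpulo,udio,ngjxa] -> 16 lines: mfzt jayd kajlu wpulo udio ngjxa aeuoi rwkyp kmh zuge owejc lvl ttctt acx akuuz rij
Hunk 7: at line 6 remove [rwkyp,kmh] add [mkep] -> 15 lines: mfzt jayd kajlu wpulo udio ngjxa aeuoi mkep zuge owejc lvl ttctt acx akuuz rij
Final line count: 15

Answer: 15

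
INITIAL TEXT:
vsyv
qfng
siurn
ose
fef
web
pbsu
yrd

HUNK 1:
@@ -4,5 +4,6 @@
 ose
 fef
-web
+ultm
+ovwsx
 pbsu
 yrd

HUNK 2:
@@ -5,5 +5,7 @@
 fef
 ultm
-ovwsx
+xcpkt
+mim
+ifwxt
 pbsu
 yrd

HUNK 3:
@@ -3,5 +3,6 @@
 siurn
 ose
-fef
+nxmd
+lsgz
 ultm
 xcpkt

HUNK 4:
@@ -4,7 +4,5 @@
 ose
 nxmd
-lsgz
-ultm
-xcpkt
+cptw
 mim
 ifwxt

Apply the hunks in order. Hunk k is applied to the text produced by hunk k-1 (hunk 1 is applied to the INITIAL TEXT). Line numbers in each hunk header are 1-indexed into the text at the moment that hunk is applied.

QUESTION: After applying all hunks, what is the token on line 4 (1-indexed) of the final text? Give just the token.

Hunk 1: at line 4 remove [web] add [ultm,ovwsx] -> 9 lines: vsyv qfng siurn ose fef ultm ovwsx pbsu yrd
Hunk 2: at line 5 remove [ovwsx] add [xcpkt,mim,ifwxt] -> 11 lines: vsyv qfng siurn ose fef ultm xcpkt mim ifwxt pbsu yrd
Hunk 3: at line 3 remove [fef] add [nxmd,lsgz] -> 12 lines: vsyv qfng siurn ose nxmd lsgz ultm xcpkt mim ifwxt pbsu yrd
Hunk 4: at line 4 remove [lsgz,ultm,xcpkt] add [cptw] -> 10 lines: vsyv qfng siurn ose nxmd cptw mim ifwxt pbsu yrd
Final line 4: ose

Answer: ose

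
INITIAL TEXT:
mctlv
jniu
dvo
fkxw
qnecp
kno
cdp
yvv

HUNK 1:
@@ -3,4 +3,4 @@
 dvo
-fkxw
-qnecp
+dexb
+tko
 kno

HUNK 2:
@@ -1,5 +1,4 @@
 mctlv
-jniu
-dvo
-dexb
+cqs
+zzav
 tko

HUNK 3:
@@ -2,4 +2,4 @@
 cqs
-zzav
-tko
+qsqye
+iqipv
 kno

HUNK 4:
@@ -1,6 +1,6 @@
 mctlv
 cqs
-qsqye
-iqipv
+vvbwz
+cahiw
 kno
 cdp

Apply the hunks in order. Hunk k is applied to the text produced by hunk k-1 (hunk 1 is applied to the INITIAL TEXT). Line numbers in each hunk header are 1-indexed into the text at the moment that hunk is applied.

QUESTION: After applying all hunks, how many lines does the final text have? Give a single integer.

Answer: 7

Derivation:
Hunk 1: at line 3 remove [fkxw,qnecp] add [dexb,tko] -> 8 lines: mctlv jniu dvo dexb tko kno cdp yvv
Hunk 2: at line 1 remove [jniu,dvo,dexb] add [cqs,zzav] -> 7 lines: mctlv cqs zzav tko kno cdp yvv
Hunk 3: at line 2 remove [zzav,tko] add [qsqye,iqipv] -> 7 lines: mctlv cqs qsqye iqipv kno cdp yvv
Hunk 4: at line 1 remove [qsqye,iqipv] add [vvbwz,cahiw] -> 7 lines: mctlv cqs vvbwz cahiw kno cdp yvv
Final line count: 7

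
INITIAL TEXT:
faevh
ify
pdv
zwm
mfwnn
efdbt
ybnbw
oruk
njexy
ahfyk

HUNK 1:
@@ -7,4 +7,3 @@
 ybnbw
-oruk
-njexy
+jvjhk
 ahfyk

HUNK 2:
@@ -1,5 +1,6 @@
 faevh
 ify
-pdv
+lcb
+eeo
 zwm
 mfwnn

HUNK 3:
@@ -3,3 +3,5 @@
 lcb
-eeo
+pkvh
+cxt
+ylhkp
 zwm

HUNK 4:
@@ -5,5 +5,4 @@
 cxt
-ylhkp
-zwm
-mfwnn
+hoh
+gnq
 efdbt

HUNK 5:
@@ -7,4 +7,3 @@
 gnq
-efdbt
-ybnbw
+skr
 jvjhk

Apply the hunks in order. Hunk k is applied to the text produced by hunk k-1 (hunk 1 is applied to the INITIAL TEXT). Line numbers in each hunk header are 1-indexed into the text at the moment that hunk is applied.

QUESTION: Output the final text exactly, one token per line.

Answer: faevh
ify
lcb
pkvh
cxt
hoh
gnq
skr
jvjhk
ahfyk

Derivation:
Hunk 1: at line 7 remove [oruk,njexy] add [jvjhk] -> 9 lines: faevh ify pdv zwm mfwnn efdbt ybnbw jvjhk ahfyk
Hunk 2: at line 1 remove [pdv] add [lcb,eeo] -> 10 lines: faevh ify lcb eeo zwm mfwnn efdbt ybnbw jvjhk ahfyk
Hunk 3: at line 3 remove [eeo] add [pkvh,cxt,ylhkp] -> 12 lines: faevh ify lcb pkvh cxt ylhkp zwm mfwnn efdbt ybnbw jvjhk ahfyk
Hunk 4: at line 5 remove [ylhkp,zwm,mfwnn] add [hoh,gnq] -> 11 lines: faevh ify lcb pkvh cxt hoh gnq efdbt ybnbw jvjhk ahfyk
Hunk 5: at line 7 remove [efdbt,ybnbw] add [skr] -> 10 lines: faevh ify lcb pkvh cxt hoh gnq skr jvjhk ahfyk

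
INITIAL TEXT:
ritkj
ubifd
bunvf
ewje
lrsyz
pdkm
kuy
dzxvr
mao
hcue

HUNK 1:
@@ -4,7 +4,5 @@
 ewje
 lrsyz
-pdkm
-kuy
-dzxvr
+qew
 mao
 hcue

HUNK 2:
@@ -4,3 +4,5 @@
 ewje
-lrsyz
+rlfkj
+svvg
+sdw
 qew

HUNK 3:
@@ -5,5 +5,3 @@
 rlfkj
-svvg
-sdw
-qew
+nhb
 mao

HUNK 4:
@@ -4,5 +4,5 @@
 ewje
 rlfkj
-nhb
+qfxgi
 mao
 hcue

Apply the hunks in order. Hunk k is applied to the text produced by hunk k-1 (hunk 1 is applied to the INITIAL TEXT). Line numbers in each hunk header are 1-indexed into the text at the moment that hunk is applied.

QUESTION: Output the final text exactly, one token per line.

Hunk 1: at line 4 remove [pdkm,kuy,dzxvr] add [qew] -> 8 lines: ritkj ubifd bunvf ewje lrsyz qew mao hcue
Hunk 2: at line 4 remove [lrsyz] add [rlfkj,svvg,sdw] -> 10 lines: ritkj ubifd bunvf ewje rlfkj svvg sdw qew mao hcue
Hunk 3: at line 5 remove [svvg,sdw,qew] add [nhb] -> 8 lines: ritkj ubifd bunvf ewje rlfkj nhb mao hcue
Hunk 4: at line 4 remove [nhb] add [qfxgi] -> 8 lines: ritkj ubifd bunvf ewje rlfkj qfxgi mao hcue

Answer: ritkj
ubifd
bunvf
ewje
rlfkj
qfxgi
mao
hcue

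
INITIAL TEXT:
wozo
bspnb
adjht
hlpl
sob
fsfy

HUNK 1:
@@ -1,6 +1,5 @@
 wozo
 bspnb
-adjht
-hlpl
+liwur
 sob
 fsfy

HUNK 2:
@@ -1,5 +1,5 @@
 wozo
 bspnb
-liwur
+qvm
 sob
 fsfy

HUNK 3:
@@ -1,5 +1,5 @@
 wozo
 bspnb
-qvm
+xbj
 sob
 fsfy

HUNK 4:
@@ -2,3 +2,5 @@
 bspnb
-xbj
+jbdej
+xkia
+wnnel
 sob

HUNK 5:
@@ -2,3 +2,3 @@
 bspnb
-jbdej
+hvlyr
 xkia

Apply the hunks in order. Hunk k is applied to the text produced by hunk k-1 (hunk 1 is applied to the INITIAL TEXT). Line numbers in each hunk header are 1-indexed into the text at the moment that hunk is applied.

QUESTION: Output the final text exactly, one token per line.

Hunk 1: at line 1 remove [adjht,hlpl] add [liwur] -> 5 lines: wozo bspnb liwur sob fsfy
Hunk 2: at line 1 remove [liwur] add [qvm] -> 5 lines: wozo bspnb qvm sob fsfy
Hunk 3: at line 1 remove [qvm] add [xbj] -> 5 lines: wozo bspnb xbj sob fsfy
Hunk 4: at line 2 remove [xbj] add [jbdej,xkia,wnnel] -> 7 lines: wozo bspnb jbdej xkia wnnel sob fsfy
Hunk 5: at line 2 remove [jbdej] add [hvlyr] -> 7 lines: wozo bspnb hvlyr xkia wnnel sob fsfy

Answer: wozo
bspnb
hvlyr
xkia
wnnel
sob
fsfy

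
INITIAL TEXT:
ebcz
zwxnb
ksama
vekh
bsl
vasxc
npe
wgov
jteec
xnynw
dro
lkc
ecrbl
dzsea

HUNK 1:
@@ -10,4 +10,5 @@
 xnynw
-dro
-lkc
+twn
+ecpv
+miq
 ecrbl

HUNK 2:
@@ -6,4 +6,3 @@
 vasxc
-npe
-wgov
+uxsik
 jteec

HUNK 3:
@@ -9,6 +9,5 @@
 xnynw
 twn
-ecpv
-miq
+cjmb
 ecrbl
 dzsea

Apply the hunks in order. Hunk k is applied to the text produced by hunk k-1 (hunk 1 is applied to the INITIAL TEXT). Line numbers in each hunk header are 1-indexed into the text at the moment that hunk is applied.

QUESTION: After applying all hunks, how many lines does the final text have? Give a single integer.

Answer: 13

Derivation:
Hunk 1: at line 10 remove [dro,lkc] add [twn,ecpv,miq] -> 15 lines: ebcz zwxnb ksama vekh bsl vasxc npe wgov jteec xnynw twn ecpv miq ecrbl dzsea
Hunk 2: at line 6 remove [npe,wgov] add [uxsik] -> 14 lines: ebcz zwxnb ksama vekh bsl vasxc uxsik jteec xnynw twn ecpv miq ecrbl dzsea
Hunk 3: at line 9 remove [ecpv,miq] add [cjmb] -> 13 lines: ebcz zwxnb ksama vekh bsl vasxc uxsik jteec xnynw twn cjmb ecrbl dzsea
Final line count: 13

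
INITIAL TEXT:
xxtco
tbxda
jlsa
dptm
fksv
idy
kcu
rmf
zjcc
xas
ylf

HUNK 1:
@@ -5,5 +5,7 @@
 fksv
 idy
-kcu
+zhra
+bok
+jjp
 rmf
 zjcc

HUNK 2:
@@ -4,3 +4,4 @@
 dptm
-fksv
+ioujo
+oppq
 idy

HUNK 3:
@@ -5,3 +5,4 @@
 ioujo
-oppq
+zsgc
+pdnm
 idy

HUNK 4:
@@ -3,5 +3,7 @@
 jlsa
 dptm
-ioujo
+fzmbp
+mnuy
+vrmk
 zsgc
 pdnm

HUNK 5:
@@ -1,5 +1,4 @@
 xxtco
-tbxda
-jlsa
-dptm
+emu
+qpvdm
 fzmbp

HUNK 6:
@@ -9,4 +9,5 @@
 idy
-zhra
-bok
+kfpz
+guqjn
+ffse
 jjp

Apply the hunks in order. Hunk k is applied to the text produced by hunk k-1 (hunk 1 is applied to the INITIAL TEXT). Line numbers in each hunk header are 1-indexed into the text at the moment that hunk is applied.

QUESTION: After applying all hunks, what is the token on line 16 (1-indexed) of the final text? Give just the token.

Hunk 1: at line 5 remove [kcu] add [zhra,bok,jjp] -> 13 lines: xxtco tbxda jlsa dptm fksv idy zhra bok jjp rmf zjcc xas ylf
Hunk 2: at line 4 remove [fksv] add [ioujo,oppq] -> 14 lines: xxtco tbxda jlsa dptm ioujo oppq idy zhra bok jjp rmf zjcc xas ylf
Hunk 3: at line 5 remove [oppq] add [zsgc,pdnm] -> 15 lines: xxtco tbxda jlsa dptm ioujo zsgc pdnm idy zhra bok jjp rmf zjcc xas ylf
Hunk 4: at line 3 remove [ioujo] add [fzmbp,mnuy,vrmk] -> 17 lines: xxtco tbxda jlsa dptm fzmbp mnuy vrmk zsgc pdnm idy zhra bok jjp rmf zjcc xas ylf
Hunk 5: at line 1 remove [tbxda,jlsa,dptm] add [emu,qpvdm] -> 16 lines: xxtco emu qpvdm fzmbp mnuy vrmk zsgc pdnm idy zhra bok jjp rmf zjcc xas ylf
Hunk 6: at line 9 remove [zhra,bok] add [kfpz,guqjn,ffse] -> 17 lines: xxtco emu qpvdm fzmbp mnuy vrmk zsgc pdnm idy kfpz guqjn ffse jjp rmf zjcc xas ylf
Final line 16: xas

Answer: xas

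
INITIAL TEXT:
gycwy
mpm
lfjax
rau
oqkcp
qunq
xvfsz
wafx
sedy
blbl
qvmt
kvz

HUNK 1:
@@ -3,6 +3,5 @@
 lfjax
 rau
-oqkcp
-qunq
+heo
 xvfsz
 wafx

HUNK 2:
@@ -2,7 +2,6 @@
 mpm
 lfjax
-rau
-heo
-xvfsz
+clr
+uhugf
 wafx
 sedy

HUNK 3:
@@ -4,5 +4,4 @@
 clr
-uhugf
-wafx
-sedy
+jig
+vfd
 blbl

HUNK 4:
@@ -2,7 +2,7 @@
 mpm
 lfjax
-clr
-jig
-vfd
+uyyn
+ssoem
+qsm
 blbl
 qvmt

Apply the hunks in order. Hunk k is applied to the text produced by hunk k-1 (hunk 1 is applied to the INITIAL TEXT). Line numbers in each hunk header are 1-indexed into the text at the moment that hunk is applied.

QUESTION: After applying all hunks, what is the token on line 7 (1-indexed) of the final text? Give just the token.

Answer: blbl

Derivation:
Hunk 1: at line 3 remove [oqkcp,qunq] add [heo] -> 11 lines: gycwy mpm lfjax rau heo xvfsz wafx sedy blbl qvmt kvz
Hunk 2: at line 2 remove [rau,heo,xvfsz] add [clr,uhugf] -> 10 lines: gycwy mpm lfjax clr uhugf wafx sedy blbl qvmt kvz
Hunk 3: at line 4 remove [uhugf,wafx,sedy] add [jig,vfd] -> 9 lines: gycwy mpm lfjax clr jig vfd blbl qvmt kvz
Hunk 4: at line 2 remove [clr,jig,vfd] add [uyyn,ssoem,qsm] -> 9 lines: gycwy mpm lfjax uyyn ssoem qsm blbl qvmt kvz
Final line 7: blbl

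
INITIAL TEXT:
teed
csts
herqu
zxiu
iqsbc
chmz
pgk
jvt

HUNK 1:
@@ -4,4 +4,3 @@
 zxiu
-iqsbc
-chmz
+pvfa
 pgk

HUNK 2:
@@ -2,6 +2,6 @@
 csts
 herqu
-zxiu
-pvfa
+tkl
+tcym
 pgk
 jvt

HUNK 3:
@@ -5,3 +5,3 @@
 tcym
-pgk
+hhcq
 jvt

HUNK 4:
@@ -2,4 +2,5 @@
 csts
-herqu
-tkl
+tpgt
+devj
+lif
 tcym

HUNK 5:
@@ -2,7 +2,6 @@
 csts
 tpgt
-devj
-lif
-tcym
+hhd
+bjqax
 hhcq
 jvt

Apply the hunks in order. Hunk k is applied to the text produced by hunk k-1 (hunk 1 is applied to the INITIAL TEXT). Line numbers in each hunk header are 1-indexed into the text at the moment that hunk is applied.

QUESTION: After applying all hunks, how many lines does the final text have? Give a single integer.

Answer: 7

Derivation:
Hunk 1: at line 4 remove [iqsbc,chmz] add [pvfa] -> 7 lines: teed csts herqu zxiu pvfa pgk jvt
Hunk 2: at line 2 remove [zxiu,pvfa] add [tkl,tcym] -> 7 lines: teed csts herqu tkl tcym pgk jvt
Hunk 3: at line 5 remove [pgk] add [hhcq] -> 7 lines: teed csts herqu tkl tcym hhcq jvt
Hunk 4: at line 2 remove [herqu,tkl] add [tpgt,devj,lif] -> 8 lines: teed csts tpgt devj lif tcym hhcq jvt
Hunk 5: at line 2 remove [devj,lif,tcym] add [hhd,bjqax] -> 7 lines: teed csts tpgt hhd bjqax hhcq jvt
Final line count: 7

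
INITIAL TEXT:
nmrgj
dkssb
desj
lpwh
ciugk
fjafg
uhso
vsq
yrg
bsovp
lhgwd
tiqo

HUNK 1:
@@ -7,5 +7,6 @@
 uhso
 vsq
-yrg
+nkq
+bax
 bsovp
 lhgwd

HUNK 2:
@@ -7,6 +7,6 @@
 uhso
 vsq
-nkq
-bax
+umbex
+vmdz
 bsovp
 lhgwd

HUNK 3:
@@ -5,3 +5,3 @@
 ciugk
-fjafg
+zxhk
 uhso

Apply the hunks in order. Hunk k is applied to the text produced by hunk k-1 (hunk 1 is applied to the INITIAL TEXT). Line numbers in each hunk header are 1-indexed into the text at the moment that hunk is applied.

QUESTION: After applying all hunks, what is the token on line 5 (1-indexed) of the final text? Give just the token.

Answer: ciugk

Derivation:
Hunk 1: at line 7 remove [yrg] add [nkq,bax] -> 13 lines: nmrgj dkssb desj lpwh ciugk fjafg uhso vsq nkq bax bsovp lhgwd tiqo
Hunk 2: at line 7 remove [nkq,bax] add [umbex,vmdz] -> 13 lines: nmrgj dkssb desj lpwh ciugk fjafg uhso vsq umbex vmdz bsovp lhgwd tiqo
Hunk 3: at line 5 remove [fjafg] add [zxhk] -> 13 lines: nmrgj dkssb desj lpwh ciugk zxhk uhso vsq umbex vmdz bsovp lhgwd tiqo
Final line 5: ciugk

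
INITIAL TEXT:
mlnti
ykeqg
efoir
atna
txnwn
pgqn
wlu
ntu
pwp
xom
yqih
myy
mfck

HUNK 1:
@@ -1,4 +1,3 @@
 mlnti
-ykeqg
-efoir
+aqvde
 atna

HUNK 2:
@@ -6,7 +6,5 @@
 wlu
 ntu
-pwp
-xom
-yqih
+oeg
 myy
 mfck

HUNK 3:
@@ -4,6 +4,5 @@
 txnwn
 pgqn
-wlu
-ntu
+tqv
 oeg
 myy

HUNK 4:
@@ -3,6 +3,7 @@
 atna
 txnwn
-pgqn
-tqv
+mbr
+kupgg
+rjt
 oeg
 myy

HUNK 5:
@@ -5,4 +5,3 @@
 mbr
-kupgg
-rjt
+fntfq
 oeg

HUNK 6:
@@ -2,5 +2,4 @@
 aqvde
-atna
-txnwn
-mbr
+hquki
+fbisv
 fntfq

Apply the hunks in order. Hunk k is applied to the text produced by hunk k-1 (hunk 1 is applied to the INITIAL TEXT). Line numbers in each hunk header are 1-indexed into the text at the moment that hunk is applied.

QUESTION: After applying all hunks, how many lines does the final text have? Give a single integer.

Answer: 8

Derivation:
Hunk 1: at line 1 remove [ykeqg,efoir] add [aqvde] -> 12 lines: mlnti aqvde atna txnwn pgqn wlu ntu pwp xom yqih myy mfck
Hunk 2: at line 6 remove [pwp,xom,yqih] add [oeg] -> 10 lines: mlnti aqvde atna txnwn pgqn wlu ntu oeg myy mfck
Hunk 3: at line 4 remove [wlu,ntu] add [tqv] -> 9 lines: mlnti aqvde atna txnwn pgqn tqv oeg myy mfck
Hunk 4: at line 3 remove [pgqn,tqv] add [mbr,kupgg,rjt] -> 10 lines: mlnti aqvde atna txnwn mbr kupgg rjt oeg myy mfck
Hunk 5: at line 5 remove [kupgg,rjt] add [fntfq] -> 9 lines: mlnti aqvde atna txnwn mbr fntfq oeg myy mfck
Hunk 6: at line 2 remove [atna,txnwn,mbr] add [hquki,fbisv] -> 8 lines: mlnti aqvde hquki fbisv fntfq oeg myy mfck
Final line count: 8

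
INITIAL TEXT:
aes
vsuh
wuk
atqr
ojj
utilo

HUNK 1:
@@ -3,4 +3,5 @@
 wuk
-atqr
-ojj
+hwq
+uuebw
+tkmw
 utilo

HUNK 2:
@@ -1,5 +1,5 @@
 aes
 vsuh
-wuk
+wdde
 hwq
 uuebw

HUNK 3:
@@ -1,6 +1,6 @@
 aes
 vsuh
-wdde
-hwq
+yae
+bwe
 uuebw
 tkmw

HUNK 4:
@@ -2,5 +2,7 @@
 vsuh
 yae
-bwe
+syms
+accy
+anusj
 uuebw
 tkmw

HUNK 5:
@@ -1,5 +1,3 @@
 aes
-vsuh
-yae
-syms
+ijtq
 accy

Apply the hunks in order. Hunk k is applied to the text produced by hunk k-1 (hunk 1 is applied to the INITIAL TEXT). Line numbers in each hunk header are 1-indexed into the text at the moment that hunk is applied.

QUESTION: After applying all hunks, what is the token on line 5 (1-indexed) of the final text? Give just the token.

Answer: uuebw

Derivation:
Hunk 1: at line 3 remove [atqr,ojj] add [hwq,uuebw,tkmw] -> 7 lines: aes vsuh wuk hwq uuebw tkmw utilo
Hunk 2: at line 1 remove [wuk] add [wdde] -> 7 lines: aes vsuh wdde hwq uuebw tkmw utilo
Hunk 3: at line 1 remove [wdde,hwq] add [yae,bwe] -> 7 lines: aes vsuh yae bwe uuebw tkmw utilo
Hunk 4: at line 2 remove [bwe] add [syms,accy,anusj] -> 9 lines: aes vsuh yae syms accy anusj uuebw tkmw utilo
Hunk 5: at line 1 remove [vsuh,yae,syms] add [ijtq] -> 7 lines: aes ijtq accy anusj uuebw tkmw utilo
Final line 5: uuebw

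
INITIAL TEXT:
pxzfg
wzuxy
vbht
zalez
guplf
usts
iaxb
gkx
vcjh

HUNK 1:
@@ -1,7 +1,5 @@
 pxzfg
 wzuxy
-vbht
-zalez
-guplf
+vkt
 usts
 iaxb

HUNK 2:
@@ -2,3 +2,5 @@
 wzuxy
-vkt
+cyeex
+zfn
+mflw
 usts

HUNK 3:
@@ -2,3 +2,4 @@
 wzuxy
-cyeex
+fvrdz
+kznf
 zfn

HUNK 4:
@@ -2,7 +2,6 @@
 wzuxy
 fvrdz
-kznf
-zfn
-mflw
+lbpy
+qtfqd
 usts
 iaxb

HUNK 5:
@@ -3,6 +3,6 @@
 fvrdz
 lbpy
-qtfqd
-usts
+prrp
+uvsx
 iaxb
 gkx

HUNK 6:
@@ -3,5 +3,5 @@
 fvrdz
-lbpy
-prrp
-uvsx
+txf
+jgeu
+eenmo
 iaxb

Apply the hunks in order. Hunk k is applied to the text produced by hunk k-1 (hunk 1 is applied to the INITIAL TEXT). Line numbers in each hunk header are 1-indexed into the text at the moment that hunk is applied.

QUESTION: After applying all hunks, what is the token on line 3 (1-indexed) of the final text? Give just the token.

Answer: fvrdz

Derivation:
Hunk 1: at line 1 remove [vbht,zalez,guplf] add [vkt] -> 7 lines: pxzfg wzuxy vkt usts iaxb gkx vcjh
Hunk 2: at line 2 remove [vkt] add [cyeex,zfn,mflw] -> 9 lines: pxzfg wzuxy cyeex zfn mflw usts iaxb gkx vcjh
Hunk 3: at line 2 remove [cyeex] add [fvrdz,kznf] -> 10 lines: pxzfg wzuxy fvrdz kznf zfn mflw usts iaxb gkx vcjh
Hunk 4: at line 2 remove [kznf,zfn,mflw] add [lbpy,qtfqd] -> 9 lines: pxzfg wzuxy fvrdz lbpy qtfqd usts iaxb gkx vcjh
Hunk 5: at line 3 remove [qtfqd,usts] add [prrp,uvsx] -> 9 lines: pxzfg wzuxy fvrdz lbpy prrp uvsx iaxb gkx vcjh
Hunk 6: at line 3 remove [lbpy,prrp,uvsx] add [txf,jgeu,eenmo] -> 9 lines: pxzfg wzuxy fvrdz txf jgeu eenmo iaxb gkx vcjh
Final line 3: fvrdz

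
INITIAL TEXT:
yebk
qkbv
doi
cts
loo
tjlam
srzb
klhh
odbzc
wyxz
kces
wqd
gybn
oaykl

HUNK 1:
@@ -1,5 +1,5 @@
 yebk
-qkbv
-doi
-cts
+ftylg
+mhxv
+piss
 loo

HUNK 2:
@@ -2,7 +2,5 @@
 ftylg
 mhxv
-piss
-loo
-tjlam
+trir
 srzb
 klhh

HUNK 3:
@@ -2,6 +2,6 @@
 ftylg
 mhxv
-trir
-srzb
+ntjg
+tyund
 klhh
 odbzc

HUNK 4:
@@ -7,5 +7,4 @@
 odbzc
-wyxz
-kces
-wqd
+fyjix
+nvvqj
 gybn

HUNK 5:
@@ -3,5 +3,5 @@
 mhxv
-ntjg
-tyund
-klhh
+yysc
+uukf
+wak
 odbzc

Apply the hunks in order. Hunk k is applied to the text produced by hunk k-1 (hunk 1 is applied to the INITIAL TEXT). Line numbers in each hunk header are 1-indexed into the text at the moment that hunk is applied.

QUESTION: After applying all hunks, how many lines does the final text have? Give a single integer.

Hunk 1: at line 1 remove [qkbv,doi,cts] add [ftylg,mhxv,piss] -> 14 lines: yebk ftylg mhxv piss loo tjlam srzb klhh odbzc wyxz kces wqd gybn oaykl
Hunk 2: at line 2 remove [piss,loo,tjlam] add [trir] -> 12 lines: yebk ftylg mhxv trir srzb klhh odbzc wyxz kces wqd gybn oaykl
Hunk 3: at line 2 remove [trir,srzb] add [ntjg,tyund] -> 12 lines: yebk ftylg mhxv ntjg tyund klhh odbzc wyxz kces wqd gybn oaykl
Hunk 4: at line 7 remove [wyxz,kces,wqd] add [fyjix,nvvqj] -> 11 lines: yebk ftylg mhxv ntjg tyund klhh odbzc fyjix nvvqj gybn oaykl
Hunk 5: at line 3 remove [ntjg,tyund,klhh] add [yysc,uukf,wak] -> 11 lines: yebk ftylg mhxv yysc uukf wak odbzc fyjix nvvqj gybn oaykl
Final line count: 11

Answer: 11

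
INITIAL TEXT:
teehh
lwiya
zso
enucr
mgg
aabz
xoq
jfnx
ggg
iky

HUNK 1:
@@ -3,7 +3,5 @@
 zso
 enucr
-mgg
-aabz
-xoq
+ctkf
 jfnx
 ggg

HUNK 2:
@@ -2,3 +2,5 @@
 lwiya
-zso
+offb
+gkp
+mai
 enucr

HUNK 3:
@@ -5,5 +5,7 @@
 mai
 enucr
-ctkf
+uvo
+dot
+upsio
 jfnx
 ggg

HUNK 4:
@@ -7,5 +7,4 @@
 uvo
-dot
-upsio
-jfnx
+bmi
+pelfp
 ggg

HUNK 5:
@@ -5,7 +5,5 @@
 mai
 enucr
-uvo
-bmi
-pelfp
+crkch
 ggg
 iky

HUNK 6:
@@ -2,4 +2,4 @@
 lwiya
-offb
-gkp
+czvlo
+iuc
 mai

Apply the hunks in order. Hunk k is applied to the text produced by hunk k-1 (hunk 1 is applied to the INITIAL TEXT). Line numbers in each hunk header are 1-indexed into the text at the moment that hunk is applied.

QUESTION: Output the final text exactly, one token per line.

Answer: teehh
lwiya
czvlo
iuc
mai
enucr
crkch
ggg
iky

Derivation:
Hunk 1: at line 3 remove [mgg,aabz,xoq] add [ctkf] -> 8 lines: teehh lwiya zso enucr ctkf jfnx ggg iky
Hunk 2: at line 2 remove [zso] add [offb,gkp,mai] -> 10 lines: teehh lwiya offb gkp mai enucr ctkf jfnx ggg iky
Hunk 3: at line 5 remove [ctkf] add [uvo,dot,upsio] -> 12 lines: teehh lwiya offb gkp mai enucr uvo dot upsio jfnx ggg iky
Hunk 4: at line 7 remove [dot,upsio,jfnx] add [bmi,pelfp] -> 11 lines: teehh lwiya offb gkp mai enucr uvo bmi pelfp ggg iky
Hunk 5: at line 5 remove [uvo,bmi,pelfp] add [crkch] -> 9 lines: teehh lwiya offb gkp mai enucr crkch ggg iky
Hunk 6: at line 2 remove [offb,gkp] add [czvlo,iuc] -> 9 lines: teehh lwiya czvlo iuc mai enucr crkch ggg iky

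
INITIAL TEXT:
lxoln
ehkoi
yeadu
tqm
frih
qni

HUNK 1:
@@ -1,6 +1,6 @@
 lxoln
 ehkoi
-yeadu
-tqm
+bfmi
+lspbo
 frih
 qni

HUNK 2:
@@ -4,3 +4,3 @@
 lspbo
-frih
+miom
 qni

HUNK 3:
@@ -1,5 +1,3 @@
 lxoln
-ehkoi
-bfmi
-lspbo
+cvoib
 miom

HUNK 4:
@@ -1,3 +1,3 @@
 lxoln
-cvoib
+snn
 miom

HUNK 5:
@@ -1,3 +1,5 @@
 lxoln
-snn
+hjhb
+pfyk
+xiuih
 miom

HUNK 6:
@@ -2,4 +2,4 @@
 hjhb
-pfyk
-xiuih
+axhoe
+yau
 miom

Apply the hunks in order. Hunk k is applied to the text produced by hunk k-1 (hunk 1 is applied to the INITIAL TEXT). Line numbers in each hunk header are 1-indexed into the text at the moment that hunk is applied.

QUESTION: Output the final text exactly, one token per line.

Answer: lxoln
hjhb
axhoe
yau
miom
qni

Derivation:
Hunk 1: at line 1 remove [yeadu,tqm] add [bfmi,lspbo] -> 6 lines: lxoln ehkoi bfmi lspbo frih qni
Hunk 2: at line 4 remove [frih] add [miom] -> 6 lines: lxoln ehkoi bfmi lspbo miom qni
Hunk 3: at line 1 remove [ehkoi,bfmi,lspbo] add [cvoib] -> 4 lines: lxoln cvoib miom qni
Hunk 4: at line 1 remove [cvoib] add [snn] -> 4 lines: lxoln snn miom qni
Hunk 5: at line 1 remove [snn] add [hjhb,pfyk,xiuih] -> 6 lines: lxoln hjhb pfyk xiuih miom qni
Hunk 6: at line 2 remove [pfyk,xiuih] add [axhoe,yau] -> 6 lines: lxoln hjhb axhoe yau miom qni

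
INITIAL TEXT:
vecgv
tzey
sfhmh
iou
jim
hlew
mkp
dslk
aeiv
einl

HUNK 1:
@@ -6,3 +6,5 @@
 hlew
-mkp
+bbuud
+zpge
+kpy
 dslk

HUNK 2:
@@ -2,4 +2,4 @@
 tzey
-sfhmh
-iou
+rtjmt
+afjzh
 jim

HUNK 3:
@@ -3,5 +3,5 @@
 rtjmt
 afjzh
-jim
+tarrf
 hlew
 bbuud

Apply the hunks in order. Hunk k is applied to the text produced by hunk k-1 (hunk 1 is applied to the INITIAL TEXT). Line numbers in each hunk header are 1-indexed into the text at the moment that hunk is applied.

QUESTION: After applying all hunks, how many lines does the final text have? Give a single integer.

Hunk 1: at line 6 remove [mkp] add [bbuud,zpge,kpy] -> 12 lines: vecgv tzey sfhmh iou jim hlew bbuud zpge kpy dslk aeiv einl
Hunk 2: at line 2 remove [sfhmh,iou] add [rtjmt,afjzh] -> 12 lines: vecgv tzey rtjmt afjzh jim hlew bbuud zpge kpy dslk aeiv einl
Hunk 3: at line 3 remove [jim] add [tarrf] -> 12 lines: vecgv tzey rtjmt afjzh tarrf hlew bbuud zpge kpy dslk aeiv einl
Final line count: 12

Answer: 12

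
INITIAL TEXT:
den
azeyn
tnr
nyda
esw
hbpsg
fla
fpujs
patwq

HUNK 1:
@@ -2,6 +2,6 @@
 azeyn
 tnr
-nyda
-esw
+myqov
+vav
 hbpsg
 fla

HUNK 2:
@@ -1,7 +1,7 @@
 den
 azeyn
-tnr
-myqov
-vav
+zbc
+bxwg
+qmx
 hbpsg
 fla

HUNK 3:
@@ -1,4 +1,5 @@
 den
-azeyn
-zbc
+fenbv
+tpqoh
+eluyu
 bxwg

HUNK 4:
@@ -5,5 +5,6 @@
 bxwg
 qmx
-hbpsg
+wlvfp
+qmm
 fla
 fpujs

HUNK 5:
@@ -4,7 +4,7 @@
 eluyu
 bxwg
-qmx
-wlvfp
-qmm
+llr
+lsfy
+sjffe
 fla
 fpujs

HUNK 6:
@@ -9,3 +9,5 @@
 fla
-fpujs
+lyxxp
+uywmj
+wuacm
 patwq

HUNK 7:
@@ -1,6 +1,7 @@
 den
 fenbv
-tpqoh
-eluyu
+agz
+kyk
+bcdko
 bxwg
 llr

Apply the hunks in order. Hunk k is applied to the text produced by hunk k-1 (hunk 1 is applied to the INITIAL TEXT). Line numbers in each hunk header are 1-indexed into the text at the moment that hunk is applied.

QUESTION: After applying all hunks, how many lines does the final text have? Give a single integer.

Hunk 1: at line 2 remove [nyda,esw] add [myqov,vav] -> 9 lines: den azeyn tnr myqov vav hbpsg fla fpujs patwq
Hunk 2: at line 1 remove [tnr,myqov,vav] add [zbc,bxwg,qmx] -> 9 lines: den azeyn zbc bxwg qmx hbpsg fla fpujs patwq
Hunk 3: at line 1 remove [azeyn,zbc] add [fenbv,tpqoh,eluyu] -> 10 lines: den fenbv tpqoh eluyu bxwg qmx hbpsg fla fpujs patwq
Hunk 4: at line 5 remove [hbpsg] add [wlvfp,qmm] -> 11 lines: den fenbv tpqoh eluyu bxwg qmx wlvfp qmm fla fpujs patwq
Hunk 5: at line 4 remove [qmx,wlvfp,qmm] add [llr,lsfy,sjffe] -> 11 lines: den fenbv tpqoh eluyu bxwg llr lsfy sjffe fla fpujs patwq
Hunk 6: at line 9 remove [fpujs] add [lyxxp,uywmj,wuacm] -> 13 lines: den fenbv tpqoh eluyu bxwg llr lsfy sjffe fla lyxxp uywmj wuacm patwq
Hunk 7: at line 1 remove [tpqoh,eluyu] add [agz,kyk,bcdko] -> 14 lines: den fenbv agz kyk bcdko bxwg llr lsfy sjffe fla lyxxp uywmj wuacm patwq
Final line count: 14

Answer: 14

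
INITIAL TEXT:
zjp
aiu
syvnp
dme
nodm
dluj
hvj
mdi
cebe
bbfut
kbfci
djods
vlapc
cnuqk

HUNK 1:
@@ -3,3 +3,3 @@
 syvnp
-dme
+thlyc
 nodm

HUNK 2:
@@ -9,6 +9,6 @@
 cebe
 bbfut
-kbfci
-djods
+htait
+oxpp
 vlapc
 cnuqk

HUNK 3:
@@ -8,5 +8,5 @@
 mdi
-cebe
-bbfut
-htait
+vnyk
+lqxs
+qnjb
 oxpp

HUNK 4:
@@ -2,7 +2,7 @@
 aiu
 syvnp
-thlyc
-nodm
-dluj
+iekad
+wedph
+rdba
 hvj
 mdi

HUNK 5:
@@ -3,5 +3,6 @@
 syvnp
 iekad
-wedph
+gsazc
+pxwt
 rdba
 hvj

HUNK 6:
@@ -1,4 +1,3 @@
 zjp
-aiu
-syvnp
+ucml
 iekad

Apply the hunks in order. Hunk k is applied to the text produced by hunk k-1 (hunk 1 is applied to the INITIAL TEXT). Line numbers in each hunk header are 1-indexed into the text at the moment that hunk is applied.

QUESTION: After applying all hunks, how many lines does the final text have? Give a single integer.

Answer: 14

Derivation:
Hunk 1: at line 3 remove [dme] add [thlyc] -> 14 lines: zjp aiu syvnp thlyc nodm dluj hvj mdi cebe bbfut kbfci djods vlapc cnuqk
Hunk 2: at line 9 remove [kbfci,djods] add [htait,oxpp] -> 14 lines: zjp aiu syvnp thlyc nodm dluj hvj mdi cebe bbfut htait oxpp vlapc cnuqk
Hunk 3: at line 8 remove [cebe,bbfut,htait] add [vnyk,lqxs,qnjb] -> 14 lines: zjp aiu syvnp thlyc nodm dluj hvj mdi vnyk lqxs qnjb oxpp vlapc cnuqk
Hunk 4: at line 2 remove [thlyc,nodm,dluj] add [iekad,wedph,rdba] -> 14 lines: zjp aiu syvnp iekad wedph rdba hvj mdi vnyk lqxs qnjb oxpp vlapc cnuqk
Hunk 5: at line 3 remove [wedph] add [gsazc,pxwt] -> 15 lines: zjp aiu syvnp iekad gsazc pxwt rdba hvj mdi vnyk lqxs qnjb oxpp vlapc cnuqk
Hunk 6: at line 1 remove [aiu,syvnp] add [ucml] -> 14 lines: zjp ucml iekad gsazc pxwt rdba hvj mdi vnyk lqxs qnjb oxpp vlapc cnuqk
Final line count: 14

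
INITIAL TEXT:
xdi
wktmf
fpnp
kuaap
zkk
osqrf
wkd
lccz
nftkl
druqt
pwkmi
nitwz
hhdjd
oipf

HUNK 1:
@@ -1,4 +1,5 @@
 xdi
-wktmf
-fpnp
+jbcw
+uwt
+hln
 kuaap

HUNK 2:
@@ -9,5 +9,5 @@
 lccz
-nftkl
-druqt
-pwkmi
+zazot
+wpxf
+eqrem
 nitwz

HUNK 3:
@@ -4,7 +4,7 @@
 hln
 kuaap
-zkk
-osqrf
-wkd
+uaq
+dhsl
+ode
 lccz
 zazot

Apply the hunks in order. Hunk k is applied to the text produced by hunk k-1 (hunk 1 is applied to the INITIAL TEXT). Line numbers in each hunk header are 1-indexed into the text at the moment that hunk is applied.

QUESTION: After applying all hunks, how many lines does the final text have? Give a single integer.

Answer: 15

Derivation:
Hunk 1: at line 1 remove [wktmf,fpnp] add [jbcw,uwt,hln] -> 15 lines: xdi jbcw uwt hln kuaap zkk osqrf wkd lccz nftkl druqt pwkmi nitwz hhdjd oipf
Hunk 2: at line 9 remove [nftkl,druqt,pwkmi] add [zazot,wpxf,eqrem] -> 15 lines: xdi jbcw uwt hln kuaap zkk osqrf wkd lccz zazot wpxf eqrem nitwz hhdjd oipf
Hunk 3: at line 4 remove [zkk,osqrf,wkd] add [uaq,dhsl,ode] -> 15 lines: xdi jbcw uwt hln kuaap uaq dhsl ode lccz zazot wpxf eqrem nitwz hhdjd oipf
Final line count: 15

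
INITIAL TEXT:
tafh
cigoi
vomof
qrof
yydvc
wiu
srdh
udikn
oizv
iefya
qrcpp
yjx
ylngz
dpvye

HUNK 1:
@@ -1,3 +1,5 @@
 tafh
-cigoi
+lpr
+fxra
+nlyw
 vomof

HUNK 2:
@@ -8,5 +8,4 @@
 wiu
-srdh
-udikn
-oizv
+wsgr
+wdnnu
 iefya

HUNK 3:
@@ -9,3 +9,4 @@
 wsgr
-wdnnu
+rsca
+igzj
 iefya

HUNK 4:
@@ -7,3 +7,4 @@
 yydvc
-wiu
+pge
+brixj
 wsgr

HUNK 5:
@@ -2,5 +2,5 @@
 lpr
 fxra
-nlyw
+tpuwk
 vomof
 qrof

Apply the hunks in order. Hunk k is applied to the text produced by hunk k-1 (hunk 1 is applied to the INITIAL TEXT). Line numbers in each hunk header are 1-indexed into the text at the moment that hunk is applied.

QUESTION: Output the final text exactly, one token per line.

Hunk 1: at line 1 remove [cigoi] add [lpr,fxra,nlyw] -> 16 lines: tafh lpr fxra nlyw vomof qrof yydvc wiu srdh udikn oizv iefya qrcpp yjx ylngz dpvye
Hunk 2: at line 8 remove [srdh,udikn,oizv] add [wsgr,wdnnu] -> 15 lines: tafh lpr fxra nlyw vomof qrof yydvc wiu wsgr wdnnu iefya qrcpp yjx ylngz dpvye
Hunk 3: at line 9 remove [wdnnu] add [rsca,igzj] -> 16 lines: tafh lpr fxra nlyw vomof qrof yydvc wiu wsgr rsca igzj iefya qrcpp yjx ylngz dpvye
Hunk 4: at line 7 remove [wiu] add [pge,brixj] -> 17 lines: tafh lpr fxra nlyw vomof qrof yydvc pge brixj wsgr rsca igzj iefya qrcpp yjx ylngz dpvye
Hunk 5: at line 2 remove [nlyw] add [tpuwk] -> 17 lines: tafh lpr fxra tpuwk vomof qrof yydvc pge brixj wsgr rsca igzj iefya qrcpp yjx ylngz dpvye

Answer: tafh
lpr
fxra
tpuwk
vomof
qrof
yydvc
pge
brixj
wsgr
rsca
igzj
iefya
qrcpp
yjx
ylngz
dpvye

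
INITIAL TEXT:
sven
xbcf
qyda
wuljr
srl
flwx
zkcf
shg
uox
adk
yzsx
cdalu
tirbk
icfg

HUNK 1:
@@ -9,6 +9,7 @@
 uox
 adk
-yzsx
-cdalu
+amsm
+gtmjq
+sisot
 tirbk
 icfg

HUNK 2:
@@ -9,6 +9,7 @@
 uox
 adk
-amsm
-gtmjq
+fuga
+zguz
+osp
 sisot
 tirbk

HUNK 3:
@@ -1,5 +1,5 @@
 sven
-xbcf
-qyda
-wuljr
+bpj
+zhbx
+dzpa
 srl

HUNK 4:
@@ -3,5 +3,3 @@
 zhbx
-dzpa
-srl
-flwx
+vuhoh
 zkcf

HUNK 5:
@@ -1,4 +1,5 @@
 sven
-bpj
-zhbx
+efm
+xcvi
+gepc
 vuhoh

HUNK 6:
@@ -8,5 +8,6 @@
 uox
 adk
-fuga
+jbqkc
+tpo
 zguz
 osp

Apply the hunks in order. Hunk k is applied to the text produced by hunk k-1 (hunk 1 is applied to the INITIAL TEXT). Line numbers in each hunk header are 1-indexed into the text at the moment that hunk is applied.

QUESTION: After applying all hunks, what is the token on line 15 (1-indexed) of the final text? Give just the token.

Hunk 1: at line 9 remove [yzsx,cdalu] add [amsm,gtmjq,sisot] -> 15 lines: sven xbcf qyda wuljr srl flwx zkcf shg uox adk amsm gtmjq sisot tirbk icfg
Hunk 2: at line 9 remove [amsm,gtmjq] add [fuga,zguz,osp] -> 16 lines: sven xbcf qyda wuljr srl flwx zkcf shg uox adk fuga zguz osp sisot tirbk icfg
Hunk 3: at line 1 remove [xbcf,qyda,wuljr] add [bpj,zhbx,dzpa] -> 16 lines: sven bpj zhbx dzpa srl flwx zkcf shg uox adk fuga zguz osp sisot tirbk icfg
Hunk 4: at line 3 remove [dzpa,srl,flwx] add [vuhoh] -> 14 lines: sven bpj zhbx vuhoh zkcf shg uox adk fuga zguz osp sisot tirbk icfg
Hunk 5: at line 1 remove [bpj,zhbx] add [efm,xcvi,gepc] -> 15 lines: sven efm xcvi gepc vuhoh zkcf shg uox adk fuga zguz osp sisot tirbk icfg
Hunk 6: at line 8 remove [fuga] add [jbqkc,tpo] -> 16 lines: sven efm xcvi gepc vuhoh zkcf shg uox adk jbqkc tpo zguz osp sisot tirbk icfg
Final line 15: tirbk

Answer: tirbk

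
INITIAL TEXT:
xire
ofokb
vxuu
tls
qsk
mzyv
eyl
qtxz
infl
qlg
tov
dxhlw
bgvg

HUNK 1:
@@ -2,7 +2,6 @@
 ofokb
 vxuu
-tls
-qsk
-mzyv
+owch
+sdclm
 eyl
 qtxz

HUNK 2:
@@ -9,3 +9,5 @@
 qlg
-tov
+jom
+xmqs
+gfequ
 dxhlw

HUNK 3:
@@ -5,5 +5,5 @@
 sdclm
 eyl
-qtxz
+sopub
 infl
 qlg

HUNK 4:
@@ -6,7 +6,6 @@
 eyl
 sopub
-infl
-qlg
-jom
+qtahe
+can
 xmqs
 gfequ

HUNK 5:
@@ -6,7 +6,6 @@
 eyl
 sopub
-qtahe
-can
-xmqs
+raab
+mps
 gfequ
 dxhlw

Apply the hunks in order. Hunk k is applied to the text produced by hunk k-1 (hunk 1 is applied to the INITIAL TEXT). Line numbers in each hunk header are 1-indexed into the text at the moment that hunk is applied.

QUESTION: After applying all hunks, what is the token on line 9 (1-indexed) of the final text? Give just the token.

Hunk 1: at line 2 remove [tls,qsk,mzyv] add [owch,sdclm] -> 12 lines: xire ofokb vxuu owch sdclm eyl qtxz infl qlg tov dxhlw bgvg
Hunk 2: at line 9 remove [tov] add [jom,xmqs,gfequ] -> 14 lines: xire ofokb vxuu owch sdclm eyl qtxz infl qlg jom xmqs gfequ dxhlw bgvg
Hunk 3: at line 5 remove [qtxz] add [sopub] -> 14 lines: xire ofokb vxuu owch sdclm eyl sopub infl qlg jom xmqs gfequ dxhlw bgvg
Hunk 4: at line 6 remove [infl,qlg,jom] add [qtahe,can] -> 13 lines: xire ofokb vxuu owch sdclm eyl sopub qtahe can xmqs gfequ dxhlw bgvg
Hunk 5: at line 6 remove [qtahe,can,xmqs] add [raab,mps] -> 12 lines: xire ofokb vxuu owch sdclm eyl sopub raab mps gfequ dxhlw bgvg
Final line 9: mps

Answer: mps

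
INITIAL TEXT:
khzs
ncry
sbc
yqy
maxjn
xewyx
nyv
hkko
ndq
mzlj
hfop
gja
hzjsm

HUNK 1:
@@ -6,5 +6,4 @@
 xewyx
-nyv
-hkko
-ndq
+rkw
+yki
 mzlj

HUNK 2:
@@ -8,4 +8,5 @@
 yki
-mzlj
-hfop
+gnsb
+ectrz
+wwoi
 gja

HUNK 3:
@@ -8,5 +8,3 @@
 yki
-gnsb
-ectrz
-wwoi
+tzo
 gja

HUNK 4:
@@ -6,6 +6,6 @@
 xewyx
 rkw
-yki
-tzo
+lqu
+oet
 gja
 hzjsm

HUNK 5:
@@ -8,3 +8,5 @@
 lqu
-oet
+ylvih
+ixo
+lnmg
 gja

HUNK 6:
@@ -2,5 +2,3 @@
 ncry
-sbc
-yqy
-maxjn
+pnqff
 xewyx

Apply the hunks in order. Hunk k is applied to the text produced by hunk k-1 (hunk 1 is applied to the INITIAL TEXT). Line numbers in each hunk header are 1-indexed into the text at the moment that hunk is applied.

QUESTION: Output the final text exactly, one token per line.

Hunk 1: at line 6 remove [nyv,hkko,ndq] add [rkw,yki] -> 12 lines: khzs ncry sbc yqy maxjn xewyx rkw yki mzlj hfop gja hzjsm
Hunk 2: at line 8 remove [mzlj,hfop] add [gnsb,ectrz,wwoi] -> 13 lines: khzs ncry sbc yqy maxjn xewyx rkw yki gnsb ectrz wwoi gja hzjsm
Hunk 3: at line 8 remove [gnsb,ectrz,wwoi] add [tzo] -> 11 lines: khzs ncry sbc yqy maxjn xewyx rkw yki tzo gja hzjsm
Hunk 4: at line 6 remove [yki,tzo] add [lqu,oet] -> 11 lines: khzs ncry sbc yqy maxjn xewyx rkw lqu oet gja hzjsm
Hunk 5: at line 8 remove [oet] add [ylvih,ixo,lnmg] -> 13 lines: khzs ncry sbc yqy maxjn xewyx rkw lqu ylvih ixo lnmg gja hzjsm
Hunk 6: at line 2 remove [sbc,yqy,maxjn] add [pnqff] -> 11 lines: khzs ncry pnqff xewyx rkw lqu ylvih ixo lnmg gja hzjsm

Answer: khzs
ncry
pnqff
xewyx
rkw
lqu
ylvih
ixo
lnmg
gja
hzjsm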